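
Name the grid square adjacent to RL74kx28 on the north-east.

RL74kx39

Longitude extended square 2; +1 → 3.
Latitude extended square 8; +1 → 9.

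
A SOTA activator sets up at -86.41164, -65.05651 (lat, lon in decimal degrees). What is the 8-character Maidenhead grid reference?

FA73lo31

Shift to the Maidenhead origin (180°W, 90°S): lon 114.94349, lat 3.58836.
Field: 114.94349/20 → 5 → F, 3.58836/10 → 0 → A; chars FA.
Square: 14.94349/2 → 7, 3.58836/1 → 3; chars 73.
Subsquare: 0.94349/0.0833333 → 11 → l, 0.58836/0.0416667 → 14 → o; chars lo.
Extended square: 0.02682/0.00833333 → 3, 0.00503/0.00416667 → 1; chars 31.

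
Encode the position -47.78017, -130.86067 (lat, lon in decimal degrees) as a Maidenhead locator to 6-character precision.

Shift to the Maidenhead origin (180°W, 90°S): lon 49.1393, lat 42.2198.
Field (20°×10°, letters A–R): 49.1393/20 → 2 → C, 42.2198/10 → 4 → E; chars CE.
Square (2°×1°, digits 0–9): 9.1393/2 → 4, 2.2198/1 → 2; chars 42.
Subsquare (5′×2.5′, letters a–x): 1.1393/0.0833333 → 13 → n, 0.2198/0.0416667 → 5 → f; chars nf.

CE42nf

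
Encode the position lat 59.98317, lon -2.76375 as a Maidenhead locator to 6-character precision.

IO89ox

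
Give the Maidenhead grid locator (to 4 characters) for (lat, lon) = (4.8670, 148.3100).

QJ44

Offset from 180°W / 90°S: lon 328.31°, lat 94.87°.
Field: 328.31/20 → 16 → Q, 94.87/10 → 9 → J; chars QJ.
Square: 8.31/2 → 4, 4.87/1 → 4; chars 44.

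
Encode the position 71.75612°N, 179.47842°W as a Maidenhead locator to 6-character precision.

AQ01gs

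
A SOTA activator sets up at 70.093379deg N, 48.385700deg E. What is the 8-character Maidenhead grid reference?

LQ40ec62

Shift to the Maidenhead origin (180°W, 90°S): lon 228.38570, lat 160.09338.
Field: lon ⌊228.38570/20⌋ = 11 → L; lat ⌊160.09338/10⌋ = 16 → Q.
Square: lon ⌊8.38570/2⌋ = 4; lat ⌊0.09338/1⌋ = 0.
Subsquare: lon ⌊0.38570/0.0833333⌋ = 4 → e; lat ⌊0.09338/0.0416667⌋ = 2 → c.
Extended square: lon ⌊0.05237/0.00833333⌋ = 6; lat ⌊0.01005/0.00416667⌋ = 2.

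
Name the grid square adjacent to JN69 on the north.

JO60

Latitude square 9; +1 → 10, wraps to 0, carry into field.
Latitude field N = 13; +1 → 14 = O.
The longitude characters are unchanged.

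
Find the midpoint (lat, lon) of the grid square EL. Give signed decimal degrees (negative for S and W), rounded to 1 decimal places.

Field E=4, L=11: +4·20° lon, +11·10° lat → SW at lon -100°, lat 20°.
Cell spans 20° lon × 10° lat. Centre is SW corner plus half of each.
latitude 25.0, longitude -90.0.

25.0, -90.0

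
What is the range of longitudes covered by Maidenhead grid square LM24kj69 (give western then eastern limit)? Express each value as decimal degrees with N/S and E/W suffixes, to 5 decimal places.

44.88333° E, 44.89167° E

Field L=11, M=12: +11·20° lon, +12·10° lat → SW at lon 40°, lat 30°.
Square 2, 4: +2·2° lon, +4·1° lat → SW at lon 44°, lat 34°.
Subsquare k=10, j=9: +10·0.0833333° lon, +9·0.0416667° lat → SW at lon 44.8333°, lat 34.375°.
Extended square 6, 9: +6·0.00833333° lon, +9·0.00416667° lat → SW at lon 44.8833°, lat 34.4125°.
Cell spans 0.00833333° lon × 0.00416667° lat.
west 44.88333° E, east 44.89167° E.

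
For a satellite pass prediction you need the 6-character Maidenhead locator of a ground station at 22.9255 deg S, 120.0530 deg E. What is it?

PG07ab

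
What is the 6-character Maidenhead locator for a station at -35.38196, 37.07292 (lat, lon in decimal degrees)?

KF84mo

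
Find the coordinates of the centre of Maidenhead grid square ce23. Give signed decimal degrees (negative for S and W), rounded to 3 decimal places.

Field C=2, E=4: +2·20° lon, +4·10° lat → SW at lon -140°, lat -50°.
Square 2, 3: +2·2° lon, +3·1° lat → SW at lon -136°, lat -47°.
Cell spans 2° lon × 1° lat. Centre is SW corner plus half of each.
latitude -46.500, longitude -135.000.

-46.500, -135.000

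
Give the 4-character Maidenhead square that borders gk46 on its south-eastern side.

Longitude square 4; +1 → 5.
Latitude square 6; −1 → 5.

GK55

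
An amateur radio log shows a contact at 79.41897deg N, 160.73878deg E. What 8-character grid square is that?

RQ09ik80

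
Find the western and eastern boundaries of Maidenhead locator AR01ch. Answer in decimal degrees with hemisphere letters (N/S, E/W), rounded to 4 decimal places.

179.8333° W, 179.7500° W

Field A=0, R=17: +0·20° lon, +17·10° lat → SW at lon -180°, lat 80°.
Square 0, 1: +0·2° lon, +1·1° lat → SW at lon -180°, lat 81°.
Subsquare c=2, h=7: +2·0.0833333° lon, +7·0.0416667° lat → SW at lon -179.833°, lat 81.2917°.
Cell spans 0.0833333° lon × 0.0416667° lat.
west 179.8333° W, east 179.7500° W.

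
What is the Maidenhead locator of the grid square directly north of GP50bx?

GP51ba

Latitude subsquare x = 23; +1 → 24, wraps to 0 = a, carry into square.
Latitude square 0; +1 → 1.
The longitude characters are unchanged.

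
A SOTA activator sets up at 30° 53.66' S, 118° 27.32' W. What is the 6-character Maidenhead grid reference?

Shift to the Maidenhead origin (180°W, 90°S): lon 61.5447, lat 59.1057.
Field: 61.5447/20 → 3 → D, 59.1057/10 → 5 → F; chars DF.
Square: 1.5447/2 → 0, 9.1057/1 → 9; chars 09.
Subsquare: 1.5447/0.0833333 → 18 → s, 0.1057/0.0416667 → 2 → c; chars sc.

DF09sc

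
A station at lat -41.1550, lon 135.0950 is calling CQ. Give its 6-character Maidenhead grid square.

PE78nu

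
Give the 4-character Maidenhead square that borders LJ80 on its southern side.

Latitude square 0; −1 → -1, wraps to 9, carry into field.
Latitude field J = 9; −1 → 8 = I.
The longitude characters are unchanged.

LI89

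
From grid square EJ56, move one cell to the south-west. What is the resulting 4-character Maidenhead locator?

Longitude square 5; −1 → 4.
Latitude square 6; −1 → 5.

EJ45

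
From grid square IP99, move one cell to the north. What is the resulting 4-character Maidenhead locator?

Latitude square 9; +1 → 10, wraps to 0, carry into field.
Latitude field P = 15; +1 → 16 = Q.
The longitude characters are unchanged.

IQ90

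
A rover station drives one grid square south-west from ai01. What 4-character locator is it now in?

RI90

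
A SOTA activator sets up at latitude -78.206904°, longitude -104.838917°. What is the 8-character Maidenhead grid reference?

Add 180° to longitude and 90° to latitude: 75.16108, 11.79310.
Field: 75.16108/20 → 3 → D, 11.79310/10 → 1 → B; chars DB.
Square: 15.16108/2 → 7, 1.79310/1 → 1; chars 71.
Subsquare: 1.16108/0.0833333 → 13 → n, 0.79310/0.0416667 → 19 → t; chars nt.
Extended square: 0.07775/0.00833333 → 9, 0.00143/0.00416667 → 0; chars 90.

DB71nt90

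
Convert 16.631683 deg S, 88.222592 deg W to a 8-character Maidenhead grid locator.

EH53vi38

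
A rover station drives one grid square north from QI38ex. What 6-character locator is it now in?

QI39ea

Latitude subsquare x = 23; +1 → 24, wraps to 0 = a, carry into square.
Latitude square 8; +1 → 9.
The longitude characters are unchanged.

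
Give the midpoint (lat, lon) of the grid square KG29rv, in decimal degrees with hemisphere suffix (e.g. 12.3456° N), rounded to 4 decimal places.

Field K=10, G=6: +10·20° lon, +6·10° lat → SW at lon 20°, lat -30°.
Square 2, 9: +2·2° lon, +9·1° lat → SW at lon 24°, lat -21°.
Subsquare r=17, v=21: +17·0.0833333° lon, +21·0.0416667° lat → SW at lon 25.4167°, lat -20.125°.
Cell spans 0.0833333° lon × 0.0416667° lat. Centre is SW corner plus half of each.
latitude 20.1042° S, longitude 25.4583° E.

20.1042° S, 25.4583° E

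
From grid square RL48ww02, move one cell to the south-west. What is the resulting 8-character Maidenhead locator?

RL48vw91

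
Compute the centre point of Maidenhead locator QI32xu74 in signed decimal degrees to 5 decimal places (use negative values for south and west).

-7.14792, 147.97917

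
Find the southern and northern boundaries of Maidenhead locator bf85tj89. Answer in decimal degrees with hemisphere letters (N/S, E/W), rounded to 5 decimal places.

Field B=1, F=5: +1·20° lon, +5·10° lat → SW at lon -160°, lat -40°.
Square 8, 5: +8·2° lon, +5·1° lat → SW at lon -144°, lat -35°.
Subsquare t=19, j=9: +19·0.0833333° lon, +9·0.0416667° lat → SW at lon -142.417°, lat -34.625°.
Extended square 8, 9: +8·0.00833333° lon, +9·0.00416667° lat → SW at lon -142.35°, lat -34.5875°.
Cell spans 0.00833333° lon × 0.00416667° lat.
south 34.58750° S, north 34.58333° S.

34.58750° S, 34.58333° S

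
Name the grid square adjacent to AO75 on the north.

AO76

Latitude square 5; +1 → 6.
The longitude characters are unchanged.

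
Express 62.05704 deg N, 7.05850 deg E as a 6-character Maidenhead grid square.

JP32mb

Shift to the Maidenhead origin (180°W, 90°S): lon 187.0585, lat 152.0570.
Field (20°×10°, letters A–R): 187.0585/20 → 9 → J, 152.0570/10 → 15 → P; chars JP.
Square (2°×1°, digits 0–9): 7.0585/2 → 3, 2.0570/1 → 2; chars 32.
Subsquare (5′×2.5′, letters a–x): 1.0585/0.0833333 → 12 → m, 0.0570/0.0416667 → 1 → b; chars mb.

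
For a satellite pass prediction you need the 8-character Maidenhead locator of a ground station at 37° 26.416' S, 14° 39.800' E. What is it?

JF72hn94

Shift to the Maidenhead origin (180°W, 90°S): lon 194.66333, lat 52.55973.
Field: lon ⌊194.66333/20⌋ = 9 → J; lat ⌊52.55973/10⌋ = 5 → F.
Square: lon ⌊14.66333/2⌋ = 7; lat ⌊2.55973/1⌋ = 2.
Subsquare: lon ⌊0.66333/0.0833333⌋ = 7 → h; lat ⌊0.55973/0.0416667⌋ = 13 → n.
Extended square: lon ⌊0.08000/0.00833333⌋ = 9; lat ⌊0.01807/0.00416667⌋ = 4.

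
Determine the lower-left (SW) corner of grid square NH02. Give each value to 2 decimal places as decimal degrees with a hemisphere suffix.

18.00° S, 80.00° E

Field N=13, H=7: +13·20° lon, +7·10° lat → SW at lon 80°, lat -20°.
Square 0, 2: +0·2° lon, +2·1° lat → SW at lon 80°, lat -18°.
latitude 18.00° S, longitude 80.00° E.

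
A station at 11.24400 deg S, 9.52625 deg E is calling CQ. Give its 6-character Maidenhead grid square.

JH48ss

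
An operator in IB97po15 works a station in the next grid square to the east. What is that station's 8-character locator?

IB97po25

Longitude extended square 1; +1 → 2.
The latitude characters are unchanged.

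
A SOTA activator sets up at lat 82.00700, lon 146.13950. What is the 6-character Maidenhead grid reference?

QR32ba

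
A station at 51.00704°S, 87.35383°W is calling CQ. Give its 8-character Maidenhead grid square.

Shift to the Maidenhead origin (180°W, 90°S): lon 92.64617, lat 38.99296.
Field: 92.64617/20 → 4 → E, 38.99296/10 → 3 → D; chars ED.
Square: 12.64617/2 → 6, 8.99296/1 → 8; chars 68.
Subsquare: 0.64617/0.0833333 → 7 → h, 0.99296/0.0416667 → 23 → x; chars hx.
Extended square: 0.06284/0.00833333 → 7, 0.03463/0.00416667 → 8; chars 78.

ED68hx78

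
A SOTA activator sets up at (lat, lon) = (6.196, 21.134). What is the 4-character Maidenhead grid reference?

KJ06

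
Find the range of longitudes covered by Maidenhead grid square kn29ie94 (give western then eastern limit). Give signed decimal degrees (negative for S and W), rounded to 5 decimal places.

Field K=10, N=13: +10·20° lon, +13·10° lat → SW at lon 20°, lat 40°.
Square 2, 9: +2·2° lon, +9·1° lat → SW at lon 24°, lat 49°.
Subsquare i=8, e=4: +8·0.0833333° lon, +4·0.0416667° lat → SW at lon 24.6667°, lat 49.1667°.
Extended square 9, 4: +9·0.00833333° lon, +4·0.00416667° lat → SW at lon 24.7417°, lat 49.1833°.
Cell spans 0.00833333° lon × 0.00416667° lat.
west 24.74167, east 24.75000.

24.74167, 24.75000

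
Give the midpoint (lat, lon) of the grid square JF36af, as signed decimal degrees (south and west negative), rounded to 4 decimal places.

-33.7708, 6.0417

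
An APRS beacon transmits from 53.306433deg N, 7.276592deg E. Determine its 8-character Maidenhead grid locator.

JO33ph33

Add 180° to longitude and 90° to latitude: 187.27659, 143.30643.
Field: lon ⌊187.27659/20⌋ = 9 → J; lat ⌊143.30643/10⌋ = 14 → O.
Square: lon ⌊7.27659/2⌋ = 3; lat ⌊3.30643/1⌋ = 3.
Subsquare: lon ⌊1.27659/0.0833333⌋ = 15 → p; lat ⌊0.30643/0.0416667⌋ = 7 → h.
Extended square: lon ⌊0.02659/0.00833333⌋ = 3; lat ⌊0.01477/0.00416667⌋ = 3.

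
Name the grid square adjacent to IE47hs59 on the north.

IE47ht50

Latitude extended square 9; +1 → 10, wraps to 0, carry into subsquare.
Latitude subsquare s = 18; +1 → 19 = t.
The longitude characters are unchanged.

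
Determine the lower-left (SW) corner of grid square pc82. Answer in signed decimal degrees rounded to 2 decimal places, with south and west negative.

-68.00, 136.00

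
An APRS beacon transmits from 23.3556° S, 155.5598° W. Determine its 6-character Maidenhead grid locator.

BG26fp

Shift to the Maidenhead origin (180°W, 90°S): lon 24.4402, lat 66.6444.
Field: 24.4402/20 → 1 → B, 66.6444/10 → 6 → G; chars BG.
Square: 4.4402/2 → 2, 6.6444/1 → 6; chars 26.
Subsquare: 0.4402/0.0833333 → 5 → f, 0.6444/0.0416667 → 15 → p; chars fp.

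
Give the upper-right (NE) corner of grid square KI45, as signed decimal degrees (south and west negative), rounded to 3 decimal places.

-4.000, 30.000

Field K=10, I=8: +10·20° lon, +8·10° lat → SW at lon 20°, lat -10°.
Square 4, 5: +4·2° lon, +5·1° lat → SW at lon 28°, lat -5°.
Cell spans 2° lon × 1° lat. NE corner is SW corner plus one full cell.
latitude -4.000, longitude 30.000.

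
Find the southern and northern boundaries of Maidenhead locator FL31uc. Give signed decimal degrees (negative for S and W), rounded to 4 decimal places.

21.0833, 21.1250

Field F=5, L=11: +5·20° lon, +11·10° lat → SW at lon -80°, lat 20°.
Square 3, 1: +3·2° lon, +1·1° lat → SW at lon -74°, lat 21°.
Subsquare u=20, c=2: +20·0.0833333° lon, +2·0.0416667° lat → SW at lon -72.3333°, lat 21.0833°.
Cell spans 0.0833333° lon × 0.0416667° lat.
south 21.0833, north 21.1250.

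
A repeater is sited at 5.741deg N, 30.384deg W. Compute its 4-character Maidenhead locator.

HJ45

Add 180° to longitude and 90° to latitude: 149.62, 95.74.
Field: 149.62/20 → 7 → H, 95.74/10 → 9 → J; chars HJ.
Square: 9.62/2 → 4, 5.74/1 → 5; chars 45.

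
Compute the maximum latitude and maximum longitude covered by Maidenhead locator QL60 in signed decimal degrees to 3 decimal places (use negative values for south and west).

21.000, 154.000

Field Q=16, L=11: +16·20° lon, +11·10° lat → SW at lon 140°, lat 20°.
Square 6, 0: +6·2° lon, +0·1° lat → SW at lon 152°, lat 20°.
Cell spans 2° lon × 1° lat. NE corner is SW corner plus one full cell.
latitude 21.000, longitude 154.000.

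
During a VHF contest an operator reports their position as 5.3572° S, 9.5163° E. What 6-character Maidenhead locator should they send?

Add 180° to longitude and 90° to latitude: 189.5163, 84.6428.
Field: lon ⌊189.5163/20⌋ = 9 → J; lat ⌊84.6428/10⌋ = 8 → I.
Square: lon ⌊9.5163/2⌋ = 4; lat ⌊4.6428/1⌋ = 4.
Subsquare: lon ⌊1.5163/0.0833333⌋ = 18 → s; lat ⌊0.6428/0.0416667⌋ = 15 → p.

JI44sp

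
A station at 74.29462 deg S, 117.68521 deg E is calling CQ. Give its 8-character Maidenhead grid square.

OB85uq29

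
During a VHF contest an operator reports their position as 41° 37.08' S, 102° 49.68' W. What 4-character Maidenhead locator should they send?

DE88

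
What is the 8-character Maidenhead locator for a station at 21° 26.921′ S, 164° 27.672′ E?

Offset from 180°W / 90°S: lon 344.46120°, lat 68.55132°.
Field (20°×10°, letters A–R): lon ⌊344.46120/20⌋ = 17 → R; lat ⌊68.55132/10⌋ = 6 → G.
Square (2°×1°, digits 0–9): lon ⌊4.46120/2⌋ = 2; lat ⌊8.55132/1⌋ = 8.
Subsquare (5′×2.5′, letters a–x): lon ⌊0.46120/0.0833333⌋ = 5 → f; lat ⌊0.55132/0.0416667⌋ = 13 → n.
Extended square (30″×15″, digits 0–9): lon ⌊0.04453/0.00833333⌋ = 5; lat ⌊0.00965/0.00416667⌋ = 2.

RG28fn52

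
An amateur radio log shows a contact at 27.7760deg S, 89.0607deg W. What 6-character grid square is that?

EG52lf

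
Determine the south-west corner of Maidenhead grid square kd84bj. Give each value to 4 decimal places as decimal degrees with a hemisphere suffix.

55.6250° S, 36.0833° E

Field K=10, D=3: +10·20° lon, +3·10° lat → SW at lon 20°, lat -60°.
Square 8, 4: +8·2° lon, +4·1° lat → SW at lon 36°, lat -56°.
Subsquare b=1, j=9: +1·0.0833333° lon, +9·0.0416667° lat → SW at lon 36.0833°, lat -55.625°.
latitude 55.6250° S, longitude 36.0833° E.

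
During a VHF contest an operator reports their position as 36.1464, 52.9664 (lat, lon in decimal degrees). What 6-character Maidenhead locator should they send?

LM66ld

Offset from 180°W / 90°S: lon 232.9664°, lat 126.1464°.
Field: 232.9664/20 → 11 → L, 126.1464/10 → 12 → M; chars LM.
Square: 12.9664/2 → 6, 6.1464/1 → 6; chars 66.
Subsquare: 0.9664/0.0833333 → 11 → l, 0.1464/0.0416667 → 3 → d; chars ld.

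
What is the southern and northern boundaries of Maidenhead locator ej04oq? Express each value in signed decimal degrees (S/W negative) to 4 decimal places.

4.6667, 4.7083

Field E=4, J=9: +4·20° lon, +9·10° lat → SW at lon -100°, lat 0°.
Square 0, 4: +0·2° lon, +4·1° lat → SW at lon -100°, lat 4°.
Subsquare o=14, q=16: +14·0.0833333° lon, +16·0.0416667° lat → SW at lon -98.8333°, lat 4.66667°.
Cell spans 0.0833333° lon × 0.0416667° lat.
south 4.6667, north 4.7083.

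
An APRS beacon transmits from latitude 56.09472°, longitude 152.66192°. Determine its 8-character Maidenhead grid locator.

QO66hc92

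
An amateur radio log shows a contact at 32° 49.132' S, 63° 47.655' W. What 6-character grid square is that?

FF87ce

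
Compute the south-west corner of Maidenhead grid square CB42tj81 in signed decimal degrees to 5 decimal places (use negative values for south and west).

-77.62083, -130.35000

Field C=2, B=1: +2·20° lon, +1·10° lat → SW at lon -140°, lat -80°.
Square 4, 2: +4·2° lon, +2·1° lat → SW at lon -132°, lat -78°.
Subsquare t=19, j=9: +19·0.0833333° lon, +9·0.0416667° lat → SW at lon -130.417°, lat -77.625°.
Extended square 8, 1: +8·0.00833333° lon, +1·0.00416667° lat → SW at lon -130.35°, lat -77.6208°.
latitude -77.62083, longitude -130.35000.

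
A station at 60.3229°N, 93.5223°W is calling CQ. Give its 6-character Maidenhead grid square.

Offset from 180°W / 90°S: lon 86.4777°, lat 150.3229°.
Field: 86.4777/20 → 4 → E, 150.3229/10 → 15 → P; chars EP.
Square: 6.4777/2 → 3, 0.3229/1 → 0; chars 30.
Subsquare: 0.4777/0.0833333 → 5 → f, 0.3229/0.0416667 → 7 → h; chars fh.

EP30fh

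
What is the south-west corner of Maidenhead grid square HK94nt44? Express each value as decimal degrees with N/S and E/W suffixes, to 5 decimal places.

Field H=7, K=10: +7·20° lon, +10·10° lat → SW at lon -40°, lat 10°.
Square 9, 4: +9·2° lon, +4·1° lat → SW at lon -22°, lat 14°.
Subsquare n=13, t=19: +13·0.0833333° lon, +19·0.0416667° lat → SW at lon -20.9167°, lat 14.7917°.
Extended square 4, 4: +4·0.00833333° lon, +4·0.00416667° lat → SW at lon -20.8833°, lat 14.8083°.
latitude 14.80833° N, longitude 20.88333° W.

14.80833° N, 20.88333° W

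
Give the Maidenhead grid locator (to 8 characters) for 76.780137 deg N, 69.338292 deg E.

MQ46qs07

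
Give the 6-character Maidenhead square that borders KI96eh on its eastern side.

KI96fh

Longitude subsquare e = 4; +1 → 5 = f.
The latitude characters are unchanged.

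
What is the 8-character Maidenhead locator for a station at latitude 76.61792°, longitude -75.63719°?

FQ26eo38

Offset from 180°W / 90°S: lon 104.36281°, lat 166.61792°.
Field: lon ⌊104.36281/20⌋ = 5 → F; lat ⌊166.61792/10⌋ = 16 → Q.
Square: lon ⌊4.36281/2⌋ = 2; lat ⌊6.61792/1⌋ = 6.
Subsquare: lon ⌊0.36281/0.0833333⌋ = 4 → e; lat ⌊0.61792/0.0416667⌋ = 14 → o.
Extended square: lon ⌊0.02948/0.00833333⌋ = 3; lat ⌊0.03459/0.00416667⌋ = 8.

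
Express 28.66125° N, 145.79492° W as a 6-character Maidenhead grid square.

BL78cp

Add 180° to longitude and 90° to latitude: 34.2051, 118.6612.
Field (20°×10°, letters A–R): 34.2051/20 → 1 → B, 118.6612/10 → 11 → L; chars BL.
Square (2°×1°, digits 0–9): 14.2051/2 → 7, 8.6612/1 → 8; chars 78.
Subsquare (5′×2.5′, letters a–x): 0.2051/0.0833333 → 2 → c, 0.6612/0.0416667 → 15 → p; chars cp.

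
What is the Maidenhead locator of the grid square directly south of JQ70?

JP79

Latitude square 0; −1 → -1, wraps to 9, carry into field.
Latitude field Q = 16; −1 → 15 = P.
The longitude characters are unchanged.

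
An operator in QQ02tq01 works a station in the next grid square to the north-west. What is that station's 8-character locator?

Longitude extended square 0; −1 → -1, wraps to 9, carry into subsquare.
Longitude subsquare t = 19; −1 → 18 = s.
Latitude extended square 1; +1 → 2.

QQ02sq92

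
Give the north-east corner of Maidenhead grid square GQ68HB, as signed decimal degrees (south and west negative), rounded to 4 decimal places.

78.0833, -47.3333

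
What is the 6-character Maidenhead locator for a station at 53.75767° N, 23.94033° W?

HO83as

Shift to the Maidenhead origin (180°W, 90°S): lon 156.0597, lat 143.7577.
Field: lon ⌊156.0597/20⌋ = 7 → H; lat ⌊143.7577/10⌋ = 14 → O.
Square: lon ⌊16.0597/2⌋ = 8; lat ⌊3.7577/1⌋ = 3.
Subsquare: lon ⌊0.0597/0.0833333⌋ = 0 → a; lat ⌊0.7577/0.0416667⌋ = 18 → s.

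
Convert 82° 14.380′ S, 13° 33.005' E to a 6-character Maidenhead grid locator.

JA67ss

Add 180° to longitude and 90° to latitude: 193.5501, 7.7603.
Field: 193.5501/20 → 9 → J, 7.7603/10 → 0 → A; chars JA.
Square: 13.5501/2 → 6, 7.7603/1 → 7; chars 67.
Subsquare: 1.5501/0.0833333 → 18 → s, 0.7603/0.0416667 → 18 → s; chars ss.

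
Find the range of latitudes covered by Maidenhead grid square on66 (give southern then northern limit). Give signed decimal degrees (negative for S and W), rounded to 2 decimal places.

46.00, 47.00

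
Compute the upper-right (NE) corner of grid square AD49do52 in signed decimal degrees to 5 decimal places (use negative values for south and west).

-50.40417, -171.70000

Field A=0, D=3: +0·20° lon, +3·10° lat → SW at lon -180°, lat -60°.
Square 4, 9: +4·2° lon, +9·1° lat → SW at lon -172°, lat -51°.
Subsquare d=3, o=14: +3·0.0833333° lon, +14·0.0416667° lat → SW at lon -171.75°, lat -50.4167°.
Extended square 5, 2: +5·0.00833333° lon, +2·0.00416667° lat → SW at lon -171.708°, lat -50.4083°.
Cell spans 0.00833333° lon × 0.00416667° lat. NE corner is SW corner plus one full cell.
latitude -50.40417, longitude -171.70000.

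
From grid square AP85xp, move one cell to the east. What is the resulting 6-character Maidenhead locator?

Longitude subsquare x = 23; +1 → 24, wraps to 0 = a, carry into square.
Longitude square 8; +1 → 9.
The latitude characters are unchanged.

AP95ap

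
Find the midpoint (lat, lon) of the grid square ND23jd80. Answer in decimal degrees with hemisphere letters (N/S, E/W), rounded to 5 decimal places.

Field N=13, D=3: +13·20° lon, +3·10° lat → SW at lon 80°, lat -60°.
Square 2, 3: +2·2° lon, +3·1° lat → SW at lon 84°, lat -57°.
Subsquare j=9, d=3: +9·0.0833333° lon, +3·0.0416667° lat → SW at lon 84.75°, lat -56.875°.
Extended square 8, 0: +8·0.00833333° lon, +0·0.00416667° lat → SW at lon 84.8167°, lat -56.875°.
Cell spans 0.00833333° lon × 0.00416667° lat. Centre is SW corner plus half of each.
latitude 56.87292° S, longitude 84.82083° E.

56.87292° S, 84.82083° E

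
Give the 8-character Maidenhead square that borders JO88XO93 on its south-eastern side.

JO98ao02

Longitude extended square 9; +1 → 10, wraps to 0, carry into subsquare.
Longitude subsquare x = 23; +1 → 24, wraps to 0 = a, carry into square.
Longitude square 8; +1 → 9.
Latitude extended square 3; −1 → 2.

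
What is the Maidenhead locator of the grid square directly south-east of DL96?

EL05

Longitude square 9; +1 → 10, wraps to 0, carry into field.
Longitude field D = 3; +1 → 4 = E.
Latitude square 6; −1 → 5.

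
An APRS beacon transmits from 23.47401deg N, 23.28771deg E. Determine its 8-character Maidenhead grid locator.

Shift to the Maidenhead origin (180°W, 90°S): lon 203.28771, lat 113.47401.
Field: lon ⌊203.28771/20⌋ = 10 → K; lat ⌊113.47401/10⌋ = 11 → L.
Square: lon ⌊3.28771/2⌋ = 1; lat ⌊3.47401/1⌋ = 3.
Subsquare: lon ⌊1.28771/0.0833333⌋ = 15 → p; lat ⌊0.47401/0.0416667⌋ = 11 → l.
Extended square: lon ⌊0.03771/0.00833333⌋ = 4; lat ⌊0.01568/0.00416667⌋ = 3.

KL13pl43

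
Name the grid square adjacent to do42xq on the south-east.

DO52ap

Longitude subsquare x = 23; +1 → 24, wraps to 0 = a, carry into square.
Longitude square 4; +1 → 5.
Latitude subsquare q = 16; −1 → 15 = p.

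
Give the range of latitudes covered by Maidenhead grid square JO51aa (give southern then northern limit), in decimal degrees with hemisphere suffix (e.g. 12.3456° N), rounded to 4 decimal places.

51.0000° N, 51.0417° N

Field J=9, O=14: +9·20° lon, +14·10° lat → SW at lon 0°, lat 50°.
Square 5, 1: +5·2° lon, +1·1° lat → SW at lon 10°, lat 51°.
Subsquare a=0, a=0: +0·0.0833333° lon, +0·0.0416667° lat → SW at lon 10°, lat 51°.
Cell spans 0.0833333° lon × 0.0416667° lat.
south 51.0000° N, north 51.0417° N.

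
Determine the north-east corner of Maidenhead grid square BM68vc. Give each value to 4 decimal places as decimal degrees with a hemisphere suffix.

38.1250° N, 146.1667° W

Field B=1, M=12: +1·20° lon, +12·10° lat → SW at lon -160°, lat 30°.
Square 6, 8: +6·2° lon, +8·1° lat → SW at lon -148°, lat 38°.
Subsquare v=21, c=2: +21·0.0833333° lon, +2·0.0416667° lat → SW at lon -146.25°, lat 38.0833°.
Cell spans 0.0833333° lon × 0.0416667° lat. NE corner is SW corner plus one full cell.
latitude 38.1250° N, longitude 146.1667° W.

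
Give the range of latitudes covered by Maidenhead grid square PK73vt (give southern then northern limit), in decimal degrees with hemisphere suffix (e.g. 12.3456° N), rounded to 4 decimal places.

13.7917° N, 13.8333° N

Field P=15, K=10: +15·20° lon, +10·10° lat → SW at lon 120°, lat 10°.
Square 7, 3: +7·2° lon, +3·1° lat → SW at lon 134°, lat 13°.
Subsquare v=21, t=19: +21·0.0833333° lon, +19·0.0416667° lat → SW at lon 135.75°, lat 13.7917°.
Cell spans 0.0833333° lon × 0.0416667° lat.
south 13.7917° N, north 13.8333° N.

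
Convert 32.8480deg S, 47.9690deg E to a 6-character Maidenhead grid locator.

LF37xd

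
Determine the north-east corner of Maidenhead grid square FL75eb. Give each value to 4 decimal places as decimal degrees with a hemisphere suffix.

25.0833° N, 65.5833° W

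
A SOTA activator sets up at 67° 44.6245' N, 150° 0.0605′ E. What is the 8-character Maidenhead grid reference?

Shift to the Maidenhead origin (180°W, 90°S): lon 330.00101, lat 157.74374.
Field: 330.00101/20 → 16 → Q, 157.74374/10 → 15 → P; chars QP.
Square: 10.00101/2 → 5, 7.74374/1 → 7; chars 57.
Subsquare: 0.00101/0.0833333 → 0 → a, 0.74374/0.0416667 → 17 → r; chars ar.
Extended square: 0.00101/0.00833333 → 0, 0.03541/0.00416667 → 8; chars 08.

QP57ar08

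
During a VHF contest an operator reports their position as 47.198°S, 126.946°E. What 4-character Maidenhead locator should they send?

PE32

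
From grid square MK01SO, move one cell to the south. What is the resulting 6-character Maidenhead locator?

Latitude subsquare o = 14; −1 → 13 = n.
The longitude characters are unchanged.

MK01sn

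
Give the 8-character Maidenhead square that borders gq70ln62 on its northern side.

GQ70ln63

Latitude extended square 2; +1 → 3.
The longitude characters are unchanged.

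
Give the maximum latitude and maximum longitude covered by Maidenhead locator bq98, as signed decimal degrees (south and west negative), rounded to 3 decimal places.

Field B=1, Q=16: +1·20° lon, +16·10° lat → SW at lon -160°, lat 70°.
Square 9, 8: +9·2° lon, +8·1° lat → SW at lon -142°, lat 78°.
Cell spans 2° lon × 1° lat. NE corner is SW corner plus one full cell.
latitude 79.000, longitude -140.000.

79.000, -140.000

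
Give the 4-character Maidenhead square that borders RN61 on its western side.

Longitude square 6; −1 → 5.
The latitude characters are unchanged.

RN51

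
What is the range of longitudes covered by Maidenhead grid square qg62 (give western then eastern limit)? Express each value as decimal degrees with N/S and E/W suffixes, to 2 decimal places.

152.00° E, 154.00° E

Field Q=16, G=6: +16·20° lon, +6·10° lat → SW at lon 140°, lat -30°.
Square 6, 2: +6·2° lon, +2·1° lat → SW at lon 152°, lat -28°.
Cell spans 2° lon × 1° lat.
west 152.00° E, east 154.00° E.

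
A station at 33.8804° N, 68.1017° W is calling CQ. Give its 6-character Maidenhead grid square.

Offset from 180°W / 90°S: lon 111.8983°, lat 123.8804°.
Field: lon ⌊111.8983/20⌋ = 5 → F; lat ⌊123.8804/10⌋ = 12 → M.
Square: lon ⌊11.8983/2⌋ = 5; lat ⌊3.8804/1⌋ = 3.
Subsquare: lon ⌊1.8983/0.0833333⌋ = 22 → w; lat ⌊0.8804/0.0416667⌋ = 21 → v.

FM53wv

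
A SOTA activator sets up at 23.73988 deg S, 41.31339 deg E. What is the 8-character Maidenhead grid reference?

LG06pg72

Offset from 180°W / 90°S: lon 221.31339°, lat 66.26012°.
Field: 221.31339/20 → 11 → L, 66.26012/10 → 6 → G; chars LG.
Square: 1.31339/2 → 0, 6.26012/1 → 6; chars 06.
Subsquare: 1.31339/0.0833333 → 15 → p, 0.26012/0.0416667 → 6 → g; chars pg.
Extended square: 0.06339/0.00833333 → 7, 0.01012/0.00416667 → 2; chars 72.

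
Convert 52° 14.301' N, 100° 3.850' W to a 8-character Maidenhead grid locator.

DO92xf27

Offset from 180°W / 90°S: lon 79.93583°, lat 142.23835°.
Field: 79.93583/20 → 3 → D, 142.23835/10 → 14 → O; chars DO.
Square: 19.93583/2 → 9, 2.23835/1 → 2; chars 92.
Subsquare: 1.93583/0.0833333 → 23 → x, 0.23835/0.0416667 → 5 → f; chars xf.
Extended square: 0.01917/0.00833333 → 2, 0.03002/0.00416667 → 7; chars 27.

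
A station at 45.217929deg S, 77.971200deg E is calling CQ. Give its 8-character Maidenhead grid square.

ME84xs67

Add 180° to longitude and 90° to latitude: 257.97120, 44.78207.
Field: 257.97120/20 → 12 → M, 44.78207/10 → 4 → E; chars ME.
Square: 17.97120/2 → 8, 4.78207/1 → 4; chars 84.
Subsquare: 1.97120/0.0833333 → 23 → x, 0.78207/0.0416667 → 18 → s; chars xs.
Extended square: 0.05453/0.00833333 → 6, 0.03207/0.00416667 → 7; chars 67.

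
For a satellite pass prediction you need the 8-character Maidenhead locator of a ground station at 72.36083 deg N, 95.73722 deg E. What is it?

NQ72ui86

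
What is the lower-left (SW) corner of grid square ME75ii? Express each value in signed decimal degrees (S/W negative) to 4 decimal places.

-44.6667, 74.6667

Field M=12, E=4: +12·20° lon, +4·10° lat → SW at lon 60°, lat -50°.
Square 7, 5: +7·2° lon, +5·1° lat → SW at lon 74°, lat -45°.
Subsquare i=8, i=8: +8·0.0833333° lon, +8·0.0416667° lat → SW at lon 74.6667°, lat -44.6667°.
latitude -44.6667, longitude 74.6667.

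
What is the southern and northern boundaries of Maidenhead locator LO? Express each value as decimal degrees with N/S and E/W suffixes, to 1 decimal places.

50.0° N, 60.0° N

Field L=11, O=14: +11·20° lon, +14·10° lat → SW at lon 40°, lat 50°.
Cell spans 20° lon × 10° lat.
south 50.0° N, north 60.0° N.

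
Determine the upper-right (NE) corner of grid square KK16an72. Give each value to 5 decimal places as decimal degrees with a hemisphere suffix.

16.55417° N, 22.06667° E

Field K=10, K=10: +10·20° lon, +10·10° lat → SW at lon 20°, lat 10°.
Square 1, 6: +1·2° lon, +6·1° lat → SW at lon 22°, lat 16°.
Subsquare a=0, n=13: +0·0.0833333° lon, +13·0.0416667° lat → SW at lon 22°, lat 16.5417°.
Extended square 7, 2: +7·0.00833333° lon, +2·0.00416667° lat → SW at lon 22.0583°, lat 16.55°.
Cell spans 0.00833333° lon × 0.00416667° lat. NE corner is SW corner plus one full cell.
latitude 16.55417° N, longitude 22.06667° E.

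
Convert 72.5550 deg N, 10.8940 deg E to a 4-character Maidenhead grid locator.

JQ52

Shift to the Maidenhead origin (180°W, 90°S): lon 190.89, lat 162.56.
Field (20°×10°, letters A–R): lon ⌊190.89/20⌋ = 9 → J; lat ⌊162.56/10⌋ = 16 → Q.
Square (2°×1°, digits 0–9): lon ⌊10.89/2⌋ = 5; lat ⌊2.56/1⌋ = 2.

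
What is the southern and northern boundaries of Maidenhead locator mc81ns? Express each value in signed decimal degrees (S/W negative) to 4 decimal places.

Field M=12, C=2: +12·20° lon, +2·10° lat → SW at lon 60°, lat -70°.
Square 8, 1: +8·2° lon, +1·1° lat → SW at lon 76°, lat -69°.
Subsquare n=13, s=18: +13·0.0833333° lon, +18·0.0416667° lat → SW at lon 77.0833°, lat -68.25°.
Cell spans 0.0833333° lon × 0.0416667° lat.
south -68.2500, north -68.2083.

-68.2500, -68.2083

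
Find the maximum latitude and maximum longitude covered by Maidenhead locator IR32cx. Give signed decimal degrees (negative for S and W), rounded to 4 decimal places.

Field I=8, R=17: +8·20° lon, +17·10° lat → SW at lon -20°, lat 80°.
Square 3, 2: +3·2° lon, +2·1° lat → SW at lon -14°, lat 82°.
Subsquare c=2, x=23: +2·0.0833333° lon, +23·0.0416667° lat → SW at lon -13.8333°, lat 82.9583°.
Cell spans 0.0833333° lon × 0.0416667° lat. NE corner is SW corner plus one full cell.
latitude 83.0000, longitude -13.7500.

83.0000, -13.7500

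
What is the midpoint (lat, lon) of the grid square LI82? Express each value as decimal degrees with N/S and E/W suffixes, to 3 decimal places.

7.500° S, 57.000° E

Field L=11, I=8: +11·20° lon, +8·10° lat → SW at lon 40°, lat -10°.
Square 8, 2: +8·2° lon, +2·1° lat → SW at lon 56°, lat -8°.
Cell spans 2° lon × 1° lat. Centre is SW corner plus half of each.
latitude 7.500° S, longitude 57.000° E.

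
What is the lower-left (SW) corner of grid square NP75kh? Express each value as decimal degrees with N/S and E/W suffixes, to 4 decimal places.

Field N=13, P=15: +13·20° lon, +15·10° lat → SW at lon 80°, lat 60°.
Square 7, 5: +7·2° lon, +5·1° lat → SW at lon 94°, lat 65°.
Subsquare k=10, h=7: +10·0.0833333° lon, +7·0.0416667° lat → SW at lon 94.8333°, lat 65.2917°.
latitude 65.2917° N, longitude 94.8333° E.

65.2917° N, 94.8333° E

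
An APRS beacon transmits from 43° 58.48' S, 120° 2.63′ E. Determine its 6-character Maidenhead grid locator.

Shift to the Maidenhead origin (180°W, 90°S): lon 300.0438, lat 46.0253.
Field: lon ⌊300.0438/20⌋ = 15 → P; lat ⌊46.0253/10⌋ = 4 → E.
Square: lon ⌊0.0438/2⌋ = 0; lat ⌊6.0253/1⌋ = 6.
Subsquare: lon ⌊0.0438/0.0833333⌋ = 0 → a; lat ⌊0.0253/0.0416667⌋ = 0 → a.

PE06aa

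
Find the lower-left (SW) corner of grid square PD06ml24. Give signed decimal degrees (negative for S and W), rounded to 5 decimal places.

-53.52500, 121.01667

Field P=15, D=3: +15·20° lon, +3·10° lat → SW at lon 120°, lat -60°.
Square 0, 6: +0·2° lon, +6·1° lat → SW at lon 120°, lat -54°.
Subsquare m=12, l=11: +12·0.0833333° lon, +11·0.0416667° lat → SW at lon 121°, lat -53.5417°.
Extended square 2, 4: +2·0.00833333° lon, +4·0.00416667° lat → SW at lon 121.017°, lat -53.525°.
latitude -53.52500, longitude 121.01667.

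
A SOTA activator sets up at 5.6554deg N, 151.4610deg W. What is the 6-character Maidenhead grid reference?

BJ45gp

Add 180° to longitude and 90° to latitude: 28.5390, 95.6554.
Field: 28.5390/20 → 1 → B, 95.6554/10 → 9 → J; chars BJ.
Square: 8.5390/2 → 4, 5.6554/1 → 5; chars 45.
Subsquare: 0.5390/0.0833333 → 6 → g, 0.6554/0.0416667 → 15 → p; chars gp.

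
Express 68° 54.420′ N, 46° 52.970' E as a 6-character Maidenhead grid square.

LP38kv

Offset from 180°W / 90°S: lon 226.8828°, lat 158.9070°.
Field (20°×10°, letters A–R): 226.8828/20 → 11 → L, 158.9070/10 → 15 → P; chars LP.
Square (2°×1°, digits 0–9): 6.8828/2 → 3, 8.9070/1 → 8; chars 38.
Subsquare (5′×2.5′, letters a–x): 0.8828/0.0833333 → 10 → k, 0.9070/0.0416667 → 21 → v; chars kv.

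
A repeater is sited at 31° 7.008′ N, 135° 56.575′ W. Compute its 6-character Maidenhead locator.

Offset from 180°W / 90°S: lon 44.0571°, lat 121.1168°.
Field (20°×10°, letters A–R): 44.0571/20 → 2 → C, 121.1168/10 → 12 → M; chars CM.
Square (2°×1°, digits 0–9): 4.0571/2 → 2, 1.1168/1 → 1; chars 21.
Subsquare (5′×2.5′, letters a–x): 0.0571/0.0833333 → 0 → a, 0.1168/0.0416667 → 2 → c; chars ac.

CM21ac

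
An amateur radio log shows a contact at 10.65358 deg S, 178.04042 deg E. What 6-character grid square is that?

RH99ai

Shift to the Maidenhead origin (180°W, 90°S): lon 358.0404, lat 79.3464.
Field: 358.0404/20 → 17 → R, 79.3464/10 → 7 → H; chars RH.
Square: 18.0404/2 → 9, 9.3464/1 → 9; chars 99.
Subsquare: 0.0404/0.0833333 → 0 → a, 0.3464/0.0416667 → 8 → i; chars ai.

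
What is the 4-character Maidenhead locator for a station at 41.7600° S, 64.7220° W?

FE78

Add 180° to longitude and 90° to latitude: 115.28, 48.24.
Field (20°×10°, letters A–R): lon ⌊115.28/20⌋ = 5 → F; lat ⌊48.24/10⌋ = 4 → E.
Square (2°×1°, digits 0–9): lon ⌊15.28/2⌋ = 7; lat ⌊8.24/1⌋ = 8.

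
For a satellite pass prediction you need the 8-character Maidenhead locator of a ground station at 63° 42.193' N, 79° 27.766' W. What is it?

FP03gq48

Shift to the Maidenhead origin (180°W, 90°S): lon 100.53723, lat 153.70322.
Field: lon ⌊100.53723/20⌋ = 5 → F; lat ⌊153.70322/10⌋ = 15 → P.
Square: lon ⌊0.53723/2⌋ = 0; lat ⌊3.70322/1⌋ = 3.
Subsquare: lon ⌊0.53723/0.0833333⌋ = 6 → g; lat ⌊0.70322/0.0416667⌋ = 16 → q.
Extended square: lon ⌊0.03723/0.00833333⌋ = 4; lat ⌊0.03655/0.00416667⌋ = 8.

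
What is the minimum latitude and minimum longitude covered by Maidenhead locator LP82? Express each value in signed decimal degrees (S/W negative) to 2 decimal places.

62.00, 56.00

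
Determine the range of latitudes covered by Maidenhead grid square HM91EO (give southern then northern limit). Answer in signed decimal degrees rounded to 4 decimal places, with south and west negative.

Field H=7, M=12: +7·20° lon, +12·10° lat → SW at lon -40°, lat 30°.
Square 9, 1: +9·2° lon, +1·1° lat → SW at lon -22°, lat 31°.
Subsquare e=4, o=14: +4·0.0833333° lon, +14·0.0416667° lat → SW at lon -21.6667°, lat 31.5833°.
Cell spans 0.0833333° lon × 0.0416667° lat.
south 31.5833, north 31.6250.

31.5833, 31.6250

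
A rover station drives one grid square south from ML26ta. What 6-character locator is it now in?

Latitude subsquare a = 0; −1 → -1, wraps to 23 = x, carry into square.
Latitude square 6; −1 → 5.
The longitude characters are unchanged.

ML25tx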